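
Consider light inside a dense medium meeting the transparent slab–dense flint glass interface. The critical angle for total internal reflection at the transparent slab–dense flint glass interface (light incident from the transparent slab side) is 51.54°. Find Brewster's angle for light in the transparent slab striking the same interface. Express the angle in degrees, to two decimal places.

n₂/n₁ = sin θ_c = sin 51.54° = 0.7830.
tan θ_B equals the same ratio, so θ_B = arctan(0.7830) = 38.06°.

θ_B ≈ 38.06°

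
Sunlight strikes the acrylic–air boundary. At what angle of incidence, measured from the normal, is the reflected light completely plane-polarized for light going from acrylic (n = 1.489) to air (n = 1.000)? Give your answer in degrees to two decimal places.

tan θ_B = n₂/n₁ = 1.000/1.489 = 0.6716. Taking the arctangent, θ_B = 33.88°.

θ_B ≈ 33.88°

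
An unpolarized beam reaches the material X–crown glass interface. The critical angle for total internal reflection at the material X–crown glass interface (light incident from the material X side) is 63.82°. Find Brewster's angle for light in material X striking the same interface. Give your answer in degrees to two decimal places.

θ_B ≈ 41.91°

n₂/n₁ = sin θ_c = sin 63.82° = 0.8974.
tan θ_B equals the same ratio, so θ_B = arctan(0.8974) = 41.91°.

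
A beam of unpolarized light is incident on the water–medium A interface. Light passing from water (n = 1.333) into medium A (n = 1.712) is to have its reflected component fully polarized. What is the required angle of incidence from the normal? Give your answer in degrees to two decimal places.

Brewster's condition: tan θ_B = n₂/n₁ = 1.712/1.333 = 1.2843. Taking the arctangent, θ_B = 52.09°.

θ_B ≈ 52.09°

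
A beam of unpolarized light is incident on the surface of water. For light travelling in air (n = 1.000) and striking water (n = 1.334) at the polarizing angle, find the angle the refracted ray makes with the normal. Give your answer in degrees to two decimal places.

tan θ_B = n₂/n₁ = 1.334/1.000 = 1.3340, so θ_B = 53.14°.
Since θ_B + θ_t = 90° at Brewster incidence, θ_t = 90° − 53.14° = 36.86°.

θ_t ≈ 36.86°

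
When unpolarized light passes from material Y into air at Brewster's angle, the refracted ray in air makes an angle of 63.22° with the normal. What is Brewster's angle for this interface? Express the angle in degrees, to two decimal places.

θ_B ≈ 26.78°

Brewster's condition makes the reflected and refracted beams perpendicular: θ_B + θ_t = 90°.
So θ_B = 90° − θ_t = 90° − 63.22° = 26.78°.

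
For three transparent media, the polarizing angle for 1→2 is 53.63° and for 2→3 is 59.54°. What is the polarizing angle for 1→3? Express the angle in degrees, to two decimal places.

θ_B ≈ 66.58°

Each Brewster angle gives a ratio: n₂/n₁ = tan 53.63° = 1.3579, n₃/n₂ = tan 59.54° = 1.7004.
n₃/n₁ = 2.3089. Then tan θ_B(1→3) = n₃/n₁, so θ_B(1→3) = arctan(2.3089) = 66.58°.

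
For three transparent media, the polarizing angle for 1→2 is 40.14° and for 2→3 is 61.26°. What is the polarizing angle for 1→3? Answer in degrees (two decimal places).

n₂/n₁ = tan 40.14° = 0.8433 and n₃/n₂ = tan 61.26° = 1.8235.
Multiplying, n₃/n₁ = 0.8433 × 1.8235 = 1.5377, and θ_B(1→3) = arctan 1.5377 = 56.96°.

θ_B ≈ 56.96°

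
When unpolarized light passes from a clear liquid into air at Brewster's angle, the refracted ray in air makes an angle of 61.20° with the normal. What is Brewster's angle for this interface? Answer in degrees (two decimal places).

Since the reflected and refracted rays are at right angles at the polarizing angle, θ_B + θ_t = 90°.
θ_B = 90° − 61.20° = 28.80°.

θ_B ≈ 28.80°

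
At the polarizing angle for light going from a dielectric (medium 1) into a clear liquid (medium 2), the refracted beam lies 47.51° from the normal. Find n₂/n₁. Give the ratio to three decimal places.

θ_B + θ_t = 90°, so θ_B = 90° − 47.51° = 42.49°.
tan θ_B = n₂/n₁, so n₂/n₁ = tan 42.49° = 0.916.

n₂/n₁ ≈ 0.916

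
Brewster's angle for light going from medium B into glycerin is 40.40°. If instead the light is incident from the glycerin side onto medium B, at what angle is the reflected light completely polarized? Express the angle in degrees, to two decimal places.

θ_B' ≈ 49.60°

Reversing the direction swaps n₁ and n₂, so tan θ_B' = 1/tan θ_B and θ_B' = 90° − θ_B.
Hence θ_B' = 90° − 40.40° = 49.60°.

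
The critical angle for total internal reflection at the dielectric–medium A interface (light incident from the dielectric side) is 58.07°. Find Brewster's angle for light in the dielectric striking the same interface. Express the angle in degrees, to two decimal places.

n₂/n₁ = sin θ_c = sin 58.07° = 0.8487.
tan θ_B equals the same ratio, so θ_B = arctan(0.8487) = 40.32°.

θ_B ≈ 40.32°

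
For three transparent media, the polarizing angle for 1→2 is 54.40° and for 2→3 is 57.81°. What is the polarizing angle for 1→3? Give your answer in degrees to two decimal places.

tan θ_B(1→2) = n₂/n₁ = tan 54.40° = 1.3968.
tan θ_B(2→3) = n₃/n₂ = tan 57.81° = 1.5886.
Multiplying, n₃/n₁ = 1.3968 × 1.5886 = 2.2189, and θ_B(1→3) = arctan 2.2189 = 65.74°.

θ_B ≈ 65.74°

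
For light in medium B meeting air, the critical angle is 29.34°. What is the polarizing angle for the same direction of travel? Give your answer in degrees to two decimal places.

At the critical angle sin θ_c = n₂/n₁, giving n₂/n₁ = sin 29.34° = 0.4900.
Then tan θ_B = n₂/n₁ = 0.4900, so θ_B = arctan 0.4900 = 26.10°.

θ_B ≈ 26.10°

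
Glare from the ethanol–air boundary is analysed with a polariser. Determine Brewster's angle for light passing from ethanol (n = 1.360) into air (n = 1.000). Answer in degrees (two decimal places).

θ_B ≈ 36.33°

tan θ_B = n₂/n₁ = 1.000/1.360 = 0.7353.
So θ_B = arctan 0.7353 = 36.33°.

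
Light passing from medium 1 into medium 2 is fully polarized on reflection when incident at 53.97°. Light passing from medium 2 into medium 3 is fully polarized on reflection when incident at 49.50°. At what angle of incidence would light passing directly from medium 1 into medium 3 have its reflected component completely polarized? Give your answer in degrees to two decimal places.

n₂/n₁ = tan 53.97° = 1.3749 and n₃/n₂ = tan 49.50° = 1.1708.
Multiplying, n₃/n₁ = 1.3749 × 1.1708 = 1.6098, and θ_B(1→3) = arctan 1.6098 = 58.15°.

θ_B ≈ 58.15°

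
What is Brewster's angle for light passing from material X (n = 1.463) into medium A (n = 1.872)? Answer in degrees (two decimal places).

The reflected p-component vanishes when tan θ_B = n₂/n₁.
Here n₂/n₁ = 1.872/1.463 = 1.2796, and Brewster's law gives tan θ_B = n₂/n₁.
θ_B = arctan(1.2796) = 51.99°.

θ_B ≈ 51.99°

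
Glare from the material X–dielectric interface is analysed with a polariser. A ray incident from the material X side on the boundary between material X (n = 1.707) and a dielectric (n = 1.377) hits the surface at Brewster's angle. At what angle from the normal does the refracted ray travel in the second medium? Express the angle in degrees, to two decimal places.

First find Brewster's angle: tan θ_B = 1.377/1.707 = 0.8067, giving θ_B = 38.89°.
At Brewster's angle the reflected and refracted rays are perpendicular, so θ_t = 90° − θ_B = 90° − 38.89° = 51.11°.

θ_t ≈ 51.11°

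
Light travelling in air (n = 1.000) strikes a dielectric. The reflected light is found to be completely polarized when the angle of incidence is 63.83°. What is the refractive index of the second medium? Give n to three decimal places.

n ≈ 2.035

At the polarizing angle, tan θ_B = n₂/n₁ with n₁ on the incident side (air) and n₂ on the transmitted side (a dielectric).
n₂ = n₁ tan θ_B = 1.000 × tan 63.83° = 2.035.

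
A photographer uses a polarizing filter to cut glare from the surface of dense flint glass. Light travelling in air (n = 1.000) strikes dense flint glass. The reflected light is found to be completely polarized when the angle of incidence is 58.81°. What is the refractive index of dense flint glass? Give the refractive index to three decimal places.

n ≈ 1.652

At the polarizing angle, tan θ_B = n₂/n₁ with n₁ on the incident side (air) and n₂ on the transmitted side (dense flint glass).
n₂ = n₁ tan θ_B = 1.000 × tan 58.81° = 1.652.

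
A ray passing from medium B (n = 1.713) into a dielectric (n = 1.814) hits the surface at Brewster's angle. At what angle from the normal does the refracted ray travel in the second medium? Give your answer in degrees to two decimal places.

θ_t ≈ 43.36°

θ_B = arctan(n₂/n₁) = arctan(1.814/1.713) = 46.64°.
Since θ_B + θ_t = 90° at Brewster incidence, θ_t = 90° − 46.64° = 43.36°.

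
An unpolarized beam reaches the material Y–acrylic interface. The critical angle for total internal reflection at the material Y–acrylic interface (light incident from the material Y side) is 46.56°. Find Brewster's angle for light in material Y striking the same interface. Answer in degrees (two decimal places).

θ_B ≈ 35.98°

sin θ_c = n₂/n₁, so n₂/n₁ = sin 46.56° = 0.7261.
Brewster: tan θ_B = n₂/n₁ = 0.7261.
θ_B = arctan(0.7261) = 35.98°.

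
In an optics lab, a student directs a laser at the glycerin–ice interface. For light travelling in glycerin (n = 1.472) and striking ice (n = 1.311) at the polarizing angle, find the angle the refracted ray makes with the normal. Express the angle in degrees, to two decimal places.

θ_t ≈ 48.31°

tan θ_B = n₂/n₁ = 1.311/1.472 = 0.8906, so θ_B = 41.69°.
The refracted ray is perpendicular to the reflected ray, so θ_t = 90° − θ_B = 48.31°.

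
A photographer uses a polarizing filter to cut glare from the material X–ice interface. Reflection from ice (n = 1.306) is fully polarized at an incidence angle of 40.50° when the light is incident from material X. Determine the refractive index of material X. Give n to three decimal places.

n ≈ 1.529

Brewster's law: tan θ_B = n₂/n₁ (light incident in material X, refracted into ice).
n₁ = n₂ / tan θ_B = 1.306 / tan 40.50° = 1.529.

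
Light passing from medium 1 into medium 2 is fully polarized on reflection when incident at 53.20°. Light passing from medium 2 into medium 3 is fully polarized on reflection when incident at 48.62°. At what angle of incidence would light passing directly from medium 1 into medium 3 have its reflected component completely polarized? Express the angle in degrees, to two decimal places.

tan θ_B(1→2) = n₂/n₁ = tan 53.20° = 1.3367.
tan θ_B(2→3) = n₃/n₂ = tan 48.62° = 1.1351.
n₃/n₁ = 1.5173. Then tan θ_B(1→3) = n₃/n₁, so θ_B(1→3) = arctan(1.5173) = 56.61°.

θ_B ≈ 56.61°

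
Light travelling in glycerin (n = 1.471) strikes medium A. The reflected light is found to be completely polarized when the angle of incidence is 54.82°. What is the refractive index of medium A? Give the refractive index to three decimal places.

n ≈ 2.087

At the Brewster angle, tan θ_B = n₂/n₁ with n₁ on the incident side (glycerin) and n₂ on the transmitted side (medium A).
n₂ = n₁ tan θ_B = 1.471 × tan 54.82° = 2.087.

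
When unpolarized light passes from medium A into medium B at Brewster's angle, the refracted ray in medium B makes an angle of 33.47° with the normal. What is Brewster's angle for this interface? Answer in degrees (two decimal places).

Brewster's condition makes the reflected and refracted beams perpendicular: θ_B + θ_t = 90°.
So θ_B = 90° − θ_t = 90° − 33.47° = 56.53°.

θ_B ≈ 56.53°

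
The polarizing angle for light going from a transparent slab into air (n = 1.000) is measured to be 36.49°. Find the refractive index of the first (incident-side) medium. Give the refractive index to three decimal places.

At the polarizing angle, tan θ_B = n₂/n₁ with n₁ on the incident side (a transparent slab) and n₂ on the transmitted side (air).
n₁ = n₂ / tan θ_B = 1.000 / tan 36.49° = 1.352.

n ≈ 1.352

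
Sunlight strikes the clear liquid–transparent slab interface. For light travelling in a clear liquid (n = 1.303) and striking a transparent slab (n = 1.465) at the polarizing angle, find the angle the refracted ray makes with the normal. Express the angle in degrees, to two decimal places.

θ_t ≈ 41.65°

First find Brewster's angle: tan θ_B = 1.465/1.303 = 1.1243, giving θ_B = 48.35°.
The refracted ray is perpendicular to the reflected ray, so θ_t = 90° − θ_B = 41.65°.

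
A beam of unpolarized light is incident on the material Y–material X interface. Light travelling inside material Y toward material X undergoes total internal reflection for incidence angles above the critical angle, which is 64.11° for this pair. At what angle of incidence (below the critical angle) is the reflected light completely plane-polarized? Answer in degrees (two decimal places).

θ_B ≈ 41.98°

sin θ_c = n₂/n₁, so n₂/n₁ = sin 64.11° = 0.8996.
Brewster: tan θ_B = n₂/n₁ = 0.8996.
θ_B = arctan(0.8996) = 41.98°.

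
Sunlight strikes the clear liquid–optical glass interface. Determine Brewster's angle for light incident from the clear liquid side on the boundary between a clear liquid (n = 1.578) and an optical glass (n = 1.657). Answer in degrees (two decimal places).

The reflected p-component vanishes when tan θ_B = n₂/n₁.
tan θ_B = n₂/n₁ = 1.657/1.578 = 1.0501.
θ_B = arctan(1.0501) = 46.40°.

θ_B ≈ 46.40°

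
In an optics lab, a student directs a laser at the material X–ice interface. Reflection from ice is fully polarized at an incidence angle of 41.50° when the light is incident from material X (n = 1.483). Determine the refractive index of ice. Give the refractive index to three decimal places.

n ≈ 1.312

At the polarizing angle, tan θ_B = n₂/n₁ with n₁ on the incident side (material X) and n₂ on the transmitted side (ice).
n₂ = n₁ tan θ_B = 1.483 × tan 41.50° = 1.312.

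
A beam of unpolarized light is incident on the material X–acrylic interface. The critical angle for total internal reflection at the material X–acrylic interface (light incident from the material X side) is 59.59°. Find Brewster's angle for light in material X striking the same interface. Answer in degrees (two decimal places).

θ_B ≈ 40.78°

At the critical angle sin θ_c = n₂/n₁, giving n₂/n₁ = sin 59.59° = 0.8624.
Then tan θ_B = n₂/n₁ = 0.8624, so θ_B = arctan 0.8624 = 40.78°.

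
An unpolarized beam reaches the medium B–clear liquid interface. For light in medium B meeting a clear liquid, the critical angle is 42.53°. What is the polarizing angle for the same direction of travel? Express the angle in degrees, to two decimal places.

sin θ_c = n₂/n₁, so n₂/n₁ = sin 42.53° = 0.6760.
Brewster: tan θ_B = n₂/n₁ = 0.6760.
θ_B = arctan(0.6760) = 34.06°.

θ_B ≈ 34.06°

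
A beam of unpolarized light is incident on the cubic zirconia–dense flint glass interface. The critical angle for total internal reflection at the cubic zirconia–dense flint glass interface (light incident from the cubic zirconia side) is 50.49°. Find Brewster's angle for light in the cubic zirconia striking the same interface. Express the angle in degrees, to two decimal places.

θ_B ≈ 37.65°

At the critical angle sin θ_c = n₂/n₁, giving n₂/n₁ = sin 50.49° = 0.7715.
Then tan θ_B = n₂/n₁ = 0.7715, so θ_B = arctan 0.7715 = 37.65°.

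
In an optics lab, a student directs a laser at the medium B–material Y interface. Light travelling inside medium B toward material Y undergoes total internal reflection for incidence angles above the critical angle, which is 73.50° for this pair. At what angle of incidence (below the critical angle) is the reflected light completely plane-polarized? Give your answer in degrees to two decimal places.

θ_B ≈ 43.80°

At the critical angle sin θ_c = n₂/n₁, giving n₂/n₁ = sin 73.50° = 0.9588.
Then tan θ_B = n₂/n₁ = 0.9588, so θ_B = arctan 0.9588 = 43.80°.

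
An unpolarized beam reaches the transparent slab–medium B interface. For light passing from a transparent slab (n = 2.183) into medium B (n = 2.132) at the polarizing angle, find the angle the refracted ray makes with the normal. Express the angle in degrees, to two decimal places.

First find Brewster's angle: tan θ_B = 2.132/2.183 = 0.9766, giving θ_B = 44.32°.
Since θ_B + θ_t = 90° at Brewster incidence, θ_t = 90° − 44.32° = 45.68°.

θ_t ≈ 45.68°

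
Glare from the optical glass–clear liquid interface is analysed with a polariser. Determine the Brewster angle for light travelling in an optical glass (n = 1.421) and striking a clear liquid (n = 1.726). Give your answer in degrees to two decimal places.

The reflected p-component vanishes when tan θ_B = n₂/n₁.
Brewster's condition: tan θ_B = n₂/n₁ = 1.726/1.421 = 1.2146. Taking the arctangent, θ_B = 50.54°.

θ_B ≈ 50.54°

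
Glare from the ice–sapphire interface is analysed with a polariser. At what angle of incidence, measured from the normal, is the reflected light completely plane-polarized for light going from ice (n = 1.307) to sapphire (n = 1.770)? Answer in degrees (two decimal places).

θ_B ≈ 53.56°

At Brewster's angle the reflected and refracted rays are perpendicular, which with Snell's law gives tan θ_B = n₂/n₁.
Here n₂/n₁ = 1.770/1.307 = 1.3542, and Brewster's law gives tan θ_B = n₂/n₁.
So θ_B = arctan 1.3542 = 53.56°.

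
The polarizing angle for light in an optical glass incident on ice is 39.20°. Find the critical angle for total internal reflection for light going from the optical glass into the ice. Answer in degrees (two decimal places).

θ_c ≈ 54.64°

From Brewster, n₂/n₁ = tan θ_B = tan 39.20° = 0.8156.
Then sin θ_c = n₂/n₁ = 0.8156, so θ_c = arcsin 0.8156 = 54.64°.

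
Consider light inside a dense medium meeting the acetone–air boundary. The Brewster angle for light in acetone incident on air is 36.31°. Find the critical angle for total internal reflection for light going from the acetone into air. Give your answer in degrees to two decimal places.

From Brewster, n₂/n₁ = tan θ_B = tan 36.31° = 0.7348.
Then sin θ_c = n₂/n₁ = 0.7348, so θ_c = arcsin 0.7348 = 47.29°.

θ_c ≈ 47.29°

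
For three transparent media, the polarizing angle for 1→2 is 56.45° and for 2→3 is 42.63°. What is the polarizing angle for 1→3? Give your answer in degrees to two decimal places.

Each Brewster angle gives a ratio: n₂/n₁ = tan 56.45° = 1.5080, n₃/n₂ = tan 42.63° = 0.9205.
n₃/n₁ = 1.3881. Then tan θ_B(1→3) = n₃/n₁, so θ_B(1→3) = arctan(1.3881) = 54.23°.

θ_B ≈ 54.23°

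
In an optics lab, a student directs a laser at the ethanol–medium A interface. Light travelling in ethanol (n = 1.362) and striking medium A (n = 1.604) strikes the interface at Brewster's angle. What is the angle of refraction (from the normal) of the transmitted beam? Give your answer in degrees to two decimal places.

tan θ_B = n₂/n₁ = 1.604/1.362 = 1.1777, so θ_B = 49.66°.
At Brewster's angle the reflected and refracted rays are perpendicular, so θ_t = 90° − θ_B = 90° − 49.66° = 40.34°.

θ_t ≈ 40.34°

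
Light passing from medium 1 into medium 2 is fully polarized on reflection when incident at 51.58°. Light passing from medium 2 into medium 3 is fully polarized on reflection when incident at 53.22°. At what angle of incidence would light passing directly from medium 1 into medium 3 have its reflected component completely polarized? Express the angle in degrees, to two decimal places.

θ_B ≈ 59.34°

tan θ_B(1→2) = n₂/n₁ = tan 51.58° = 1.2608.
tan θ_B(2→3) = n₃/n₂ = tan 53.22° = 1.3377.
Multiplying, n₃/n₁ = 1.2608 × 1.3377 = 1.6865, and θ_B(1→3) = arctan 1.6865 = 59.34°.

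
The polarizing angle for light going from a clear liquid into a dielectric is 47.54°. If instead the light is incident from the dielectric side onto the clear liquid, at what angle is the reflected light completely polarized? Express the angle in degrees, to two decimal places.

Reversing the direction swaps n₁ and n₂, so tan θ_B' = 1/tan θ_B and θ_B' = 90° − θ_B.
Hence θ_B' = 90° − 47.54° = 42.46°.

θ_B' ≈ 42.46°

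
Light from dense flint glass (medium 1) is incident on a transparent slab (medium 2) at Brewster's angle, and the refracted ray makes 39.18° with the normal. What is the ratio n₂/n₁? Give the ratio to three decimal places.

θ_B + θ_t = 90°, so θ_B = 90° − 39.18° = 50.82°.
tan θ_B = n₂/n₁, so n₂/n₁ = tan 50.82° = 1.227.

n₂/n₁ ≈ 1.227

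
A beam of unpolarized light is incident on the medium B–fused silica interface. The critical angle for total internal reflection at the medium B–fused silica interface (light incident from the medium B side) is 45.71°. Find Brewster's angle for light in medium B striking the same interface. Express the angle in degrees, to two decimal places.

θ_B ≈ 35.60°

n₂/n₁ = sin θ_c = sin 45.71° = 0.7158.
tan θ_B equals the same ratio, so θ_B = arctan(0.7158) = 35.60°.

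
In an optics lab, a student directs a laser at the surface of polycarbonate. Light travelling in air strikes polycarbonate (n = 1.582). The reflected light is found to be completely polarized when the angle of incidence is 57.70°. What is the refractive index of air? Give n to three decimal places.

At the Brewster angle, tan θ_B = n₂/n₁ with n₁ on the incident side (air) and n₂ on the transmitted side (polycarbonate).
n₁ = n₂ / tan θ_B = 1.582 / tan 57.70° = 1.000.

n ≈ 1.000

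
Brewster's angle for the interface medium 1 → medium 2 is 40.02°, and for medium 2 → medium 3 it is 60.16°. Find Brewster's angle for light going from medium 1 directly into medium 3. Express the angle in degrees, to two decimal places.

tan θ_B(1→2) = n₂/n₁ = tan 40.02° = 0.8397.
tan θ_B(2→3) = n₃/n₂ = tan 60.16° = 1.7433.
n₃/n₁ = 1.4638. Then tan θ_B(1→3) = n₃/n₁, so θ_B(1→3) = arctan(1.4638) = 55.66°.

θ_B ≈ 55.66°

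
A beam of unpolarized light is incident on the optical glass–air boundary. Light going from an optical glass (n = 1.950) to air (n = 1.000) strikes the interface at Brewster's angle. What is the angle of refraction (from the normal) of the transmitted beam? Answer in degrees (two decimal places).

First find Brewster's angle: tan θ_B = 1.000/1.950 = 0.5128, giving θ_B = 27.15°.
At Brewster's angle the reflected and refracted rays are perpendicular, so θ_t = 90° − θ_B = 90° − 27.15° = 62.85°.

θ_t ≈ 62.85°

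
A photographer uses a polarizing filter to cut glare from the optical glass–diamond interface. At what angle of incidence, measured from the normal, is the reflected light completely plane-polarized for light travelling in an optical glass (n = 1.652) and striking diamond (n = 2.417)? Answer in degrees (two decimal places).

Brewster's condition: tan θ_B = n₂/n₁ = 2.417/1.652 = 1.4631. Taking the arctangent, θ_B = 55.65°.

θ_B ≈ 55.65°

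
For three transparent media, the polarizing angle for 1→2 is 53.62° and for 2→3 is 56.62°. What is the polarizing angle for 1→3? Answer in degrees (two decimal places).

θ_B ≈ 64.11°

Each Brewster angle gives a ratio: n₂/n₁ = tan 53.62° = 1.3574, n₃/n₂ = tan 56.62° = 1.5177.
So n₃/n₁ = (n₂/n₁)(n₃/n₂) = 1.3574 × 1.5177 = 2.0601.
θ_B(1→3) = arctan(2.0601) = 64.11°.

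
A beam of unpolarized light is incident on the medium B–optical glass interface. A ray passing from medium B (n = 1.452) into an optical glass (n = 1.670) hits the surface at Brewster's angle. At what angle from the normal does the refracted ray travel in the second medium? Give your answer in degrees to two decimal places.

θ_B = arctan(n₂/n₁) = arctan(1.670/1.452) = 48.99°.
The refracted ray is perpendicular to the reflected ray, so θ_t = 90° − θ_B = 41.01°.

θ_t ≈ 41.01°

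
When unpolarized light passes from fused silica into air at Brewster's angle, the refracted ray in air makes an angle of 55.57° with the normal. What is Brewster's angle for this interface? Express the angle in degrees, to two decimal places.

θ_B ≈ 34.43°

Since the reflected and refracted rays are at right angles at the polarizing angle, θ_B + θ_t = 90°.
So θ_B = 90° − θ_t = 90° − 55.57° = 34.43°.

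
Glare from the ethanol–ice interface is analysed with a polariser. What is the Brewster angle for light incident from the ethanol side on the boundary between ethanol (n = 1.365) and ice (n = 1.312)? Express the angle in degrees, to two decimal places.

At Brewster's angle the reflected and refracted rays are perpendicular, which with Snell's law gives tan θ_B = n₂/n₁.
Brewster's condition: tan θ_B = n₂/n₁ = 1.312/1.365 = 0.9612.
So θ_B = arctan 0.9612 = 43.87°.

θ_B ≈ 43.87°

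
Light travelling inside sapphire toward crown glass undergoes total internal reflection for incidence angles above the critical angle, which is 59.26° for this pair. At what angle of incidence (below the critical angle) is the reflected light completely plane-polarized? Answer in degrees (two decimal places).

At the critical angle sin θ_c = n₂/n₁, giving n₂/n₁ = sin 59.26° = 0.8595.
Then tan θ_B = n₂/n₁ = 0.8595, so θ_B = arctan 0.8595 = 40.68°.

θ_B ≈ 40.68°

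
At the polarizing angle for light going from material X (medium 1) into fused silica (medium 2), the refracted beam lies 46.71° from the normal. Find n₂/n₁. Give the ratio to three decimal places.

At Brewster incidence θ_B = 90° − θ_t = 90° − 46.71° = 43.29°.
Then n₂/n₁ = tan θ_B = tan 43.29° = 0.942.

n₂/n₁ ≈ 0.942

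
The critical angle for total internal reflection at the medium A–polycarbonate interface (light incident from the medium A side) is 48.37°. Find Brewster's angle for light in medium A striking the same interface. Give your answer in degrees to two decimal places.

sin θ_c = n₂/n₁, so n₂/n₁ = sin 48.37° = 0.7475.
Brewster: tan θ_B = n₂/n₁ = 0.7475.
θ_B = arctan(0.7475) = 36.78°.

θ_B ≈ 36.78°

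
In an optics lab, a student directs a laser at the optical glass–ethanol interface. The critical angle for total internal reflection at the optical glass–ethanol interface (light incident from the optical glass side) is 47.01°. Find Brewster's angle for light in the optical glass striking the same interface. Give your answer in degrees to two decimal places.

θ_B ≈ 36.18°

At the critical angle sin θ_c = n₂/n₁, giving n₂/n₁ = sin 47.01° = 0.7315.
Then tan θ_B = n₂/n₁ = 0.7315, so θ_B = arctan 0.7315 = 36.18°.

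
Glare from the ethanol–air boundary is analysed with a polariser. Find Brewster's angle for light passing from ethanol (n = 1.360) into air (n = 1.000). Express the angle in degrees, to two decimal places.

At Brewster's angle the reflected and refracted rays are perpendicular, which with Snell's law gives tan θ_B = n₂/n₁.
tan θ_B = n₂/n₁ = 1.000/1.360 = 0.7353. Taking the arctangent, θ_B = 36.33°.

θ_B ≈ 36.33°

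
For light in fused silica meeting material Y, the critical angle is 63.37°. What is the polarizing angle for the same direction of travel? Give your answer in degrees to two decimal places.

θ_B ≈ 41.79°

At the critical angle sin θ_c = n₂/n₁, giving n₂/n₁ = sin 63.37° = 0.8939.
Then tan θ_B = n₂/n₁ = 0.8939, so θ_B = arctan 0.8939 = 41.79°.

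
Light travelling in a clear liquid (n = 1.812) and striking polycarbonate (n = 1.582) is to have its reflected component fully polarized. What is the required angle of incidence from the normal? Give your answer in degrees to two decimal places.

θ_B ≈ 41.12°

Brewster's condition: tan θ_B = n₂/n₁ = 1.582/1.812 = 0.8731. Taking the arctangent, θ_B = 41.12°.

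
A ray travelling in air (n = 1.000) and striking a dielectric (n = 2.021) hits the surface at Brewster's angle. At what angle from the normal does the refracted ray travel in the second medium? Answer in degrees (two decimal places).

tan θ_B = n₂/n₁ = 2.021/1.000 = 2.0210, so θ_B = 63.67°.
At Brewster's angle the reflected and refracted rays are perpendicular, so θ_t = 90° − θ_B = 90° − 63.67° = 26.33°.

θ_t ≈ 26.33°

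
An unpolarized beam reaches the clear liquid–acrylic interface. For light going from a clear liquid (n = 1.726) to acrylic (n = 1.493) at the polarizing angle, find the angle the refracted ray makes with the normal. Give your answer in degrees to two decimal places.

θ_t ≈ 49.14°

θ_B = arctan(n₂/n₁) = arctan(1.493/1.726) = 40.86°.
Since θ_B + θ_t = 90° at Brewster incidence, θ_t = 90° − 40.86° = 49.14°.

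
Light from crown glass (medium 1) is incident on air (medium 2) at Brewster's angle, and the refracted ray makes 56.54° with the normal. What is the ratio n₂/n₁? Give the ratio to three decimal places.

At Brewster incidence θ_B = 90° − θ_t = 90° − 56.54° = 33.46°.
Then n₂/n₁ = tan θ_B = tan 33.46° = 0.661.

n₂/n₁ ≈ 0.661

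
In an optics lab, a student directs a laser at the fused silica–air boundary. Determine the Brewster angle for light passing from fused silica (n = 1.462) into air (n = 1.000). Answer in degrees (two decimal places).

Here n₂/n₁ = 1.000/1.462 = 0.6840, and Brewster's law gives tan θ_B = n₂/n₁.
θ_B = arctan(0.6840) = 34.37°.

θ_B ≈ 34.37°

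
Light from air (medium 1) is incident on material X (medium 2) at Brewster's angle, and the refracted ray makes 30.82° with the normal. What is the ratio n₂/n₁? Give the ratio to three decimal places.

θ_B + θ_t = 90°, so θ_B = 90° − 30.82° = 59.18°.
Then n₂/n₁ = tan θ_B = tan 59.18° = 1.676.

n₂/n₁ ≈ 1.676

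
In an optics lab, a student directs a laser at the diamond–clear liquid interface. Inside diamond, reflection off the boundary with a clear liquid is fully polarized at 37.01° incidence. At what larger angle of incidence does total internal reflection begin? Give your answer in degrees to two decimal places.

θ_c ≈ 48.92°

tan θ_B = n₂/n₁ = tan 37.01° = 0.7538.
Total internal reflection: sin θ_c = n₂/n₁ = 0.7538.
θ_c = arcsin(0.7538) = 48.92°.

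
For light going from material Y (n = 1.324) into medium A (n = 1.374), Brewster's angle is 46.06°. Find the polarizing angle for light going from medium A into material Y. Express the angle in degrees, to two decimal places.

θ_B' ≈ 43.94°

tan θ_B' = n₁/n₂ = 1/tan θ_B, so θ_B' = 90° − θ_B.
θ_B' = 90° − 46.06° = 43.94°.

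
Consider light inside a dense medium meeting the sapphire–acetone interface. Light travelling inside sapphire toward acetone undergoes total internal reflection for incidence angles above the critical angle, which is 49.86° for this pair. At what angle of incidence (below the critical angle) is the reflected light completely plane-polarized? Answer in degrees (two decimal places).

n₂/n₁ = sin θ_c = sin 49.86° = 0.7645.
tan θ_B equals the same ratio, so θ_B = arctan(0.7645) = 37.40°.

θ_B ≈ 37.40°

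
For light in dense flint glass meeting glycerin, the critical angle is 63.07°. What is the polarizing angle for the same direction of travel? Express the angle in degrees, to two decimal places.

At the critical angle sin θ_c = n₂/n₁, giving n₂/n₁ = sin 63.07° = 0.8916.
Then tan θ_B = n₂/n₁ = 0.8916, so θ_B = arctan 0.8916 = 41.72°.

θ_B ≈ 41.72°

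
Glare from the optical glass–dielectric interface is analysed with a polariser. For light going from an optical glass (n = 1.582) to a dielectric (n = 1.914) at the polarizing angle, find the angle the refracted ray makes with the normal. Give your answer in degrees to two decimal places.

θ_t ≈ 39.58°

tan θ_B = n₂/n₁ = 1.914/1.582 = 1.2099, so θ_B = 50.42°.
The refracted ray is perpendicular to the reflected ray, so θ_t = 90° − θ_B = 39.58°.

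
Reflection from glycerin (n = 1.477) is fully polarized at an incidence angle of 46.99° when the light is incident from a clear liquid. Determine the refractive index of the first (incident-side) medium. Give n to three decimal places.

n ≈ 1.378

At Brewster's angle, tan θ_B = n₂/n₁ with n₁ on the incident side (a clear liquid) and n₂ on the transmitted side (glycerin).
n₁ = n₂ / tan θ_B = 1.477 / tan 46.99° = 1.378.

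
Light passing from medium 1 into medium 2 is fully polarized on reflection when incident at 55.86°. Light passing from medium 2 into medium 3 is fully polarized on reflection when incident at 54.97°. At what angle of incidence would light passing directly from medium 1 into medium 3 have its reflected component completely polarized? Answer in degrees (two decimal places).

θ_B ≈ 64.58°

n₂/n₁ = tan 55.86° = 1.4748 and n₃/n₂ = tan 54.97° = 1.4266.
So n₃/n₁ = (n₂/n₁)(n₃/n₂) = 1.4748 × 1.4266 = 2.1039.
θ_B(1→3) = arctan(2.1039) = 64.58°.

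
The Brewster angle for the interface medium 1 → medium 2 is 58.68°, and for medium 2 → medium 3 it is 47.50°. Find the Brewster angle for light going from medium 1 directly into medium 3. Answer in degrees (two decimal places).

θ_B ≈ 60.86°

n₂/n₁ = tan 58.68° = 1.6434 and n₃/n₂ = tan 47.50° = 1.0913.
n₃/n₁ = 1.7935. Then tan θ_B(1→3) = n₃/n₁, so θ_B(1→3) = arctan(1.7935) = 60.86°.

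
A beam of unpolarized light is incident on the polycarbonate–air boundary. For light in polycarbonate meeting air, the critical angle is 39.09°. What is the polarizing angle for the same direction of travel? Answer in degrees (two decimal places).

At the critical angle sin θ_c = n₂/n₁, giving n₂/n₁ = sin 39.09° = 0.6305.
Then tan θ_B = n₂/n₁ = 0.6305, so θ_B = arctan 0.6305 = 32.23°.

θ_B ≈ 32.23°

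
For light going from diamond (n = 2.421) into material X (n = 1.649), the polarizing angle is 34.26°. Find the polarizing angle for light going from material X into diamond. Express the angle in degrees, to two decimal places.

θ_B' ≈ 55.74°

The two Brewster angles are complementary: θ_B' = 90° − θ_B = 90° − 34.26° = 55.74°.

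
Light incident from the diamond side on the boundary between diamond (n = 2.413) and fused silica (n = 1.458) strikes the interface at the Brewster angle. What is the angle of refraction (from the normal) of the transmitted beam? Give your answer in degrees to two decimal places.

θ_t ≈ 58.86°

tan θ_B = n₂/n₁ = 1.458/2.413 = 0.6042, so θ_B = 31.14°.
The refracted ray is perpendicular to the reflected ray, so θ_t = 90° − θ_B = 58.86°.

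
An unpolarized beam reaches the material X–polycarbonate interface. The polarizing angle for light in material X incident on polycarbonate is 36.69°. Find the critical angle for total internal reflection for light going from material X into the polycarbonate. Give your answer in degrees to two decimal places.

n₂/n₁ = tan 36.69° = 0.7451; the critical angle satisfies sin θ_c = n₂/n₁.
θ_c = arcsin(0.7451) = 48.17°.

θ_c ≈ 48.17°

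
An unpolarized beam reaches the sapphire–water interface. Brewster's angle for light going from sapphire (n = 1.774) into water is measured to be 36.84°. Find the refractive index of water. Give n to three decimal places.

n ≈ 1.329

Brewster's law: tan θ_B = n₂/n₁ (light incident in sapphire, refracted into water).
n₂ = n₁ tan θ_B = 1.774 × tan 36.84° = 1.329.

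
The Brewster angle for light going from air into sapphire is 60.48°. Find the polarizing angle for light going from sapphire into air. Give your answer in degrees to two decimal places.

tan θ_B' = n₁/n₂ = 1/tan θ_B, so θ_B' = 90° − θ_B.
θ_B' = 90° − 60.48° = 29.52°.

θ_B' ≈ 29.52°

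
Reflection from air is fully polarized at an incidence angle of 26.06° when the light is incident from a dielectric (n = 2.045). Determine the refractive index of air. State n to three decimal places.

Brewster's law: tan θ_B = n₂/n₁ (light incident in a dielectric, refracted into air).
n₂ = n₁ tan θ_B = 2.045 × tan 26.06° = 1.000.

n ≈ 1.000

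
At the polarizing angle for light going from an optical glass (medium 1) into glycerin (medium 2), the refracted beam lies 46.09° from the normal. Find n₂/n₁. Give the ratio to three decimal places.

n₂/n₁ ≈ 0.963

θ_B + θ_t = 90°, so θ_B = 90° − 46.09° = 43.91°.
tan θ_B = n₂/n₁, so n₂/n₁ = tan 43.91° = 0.963.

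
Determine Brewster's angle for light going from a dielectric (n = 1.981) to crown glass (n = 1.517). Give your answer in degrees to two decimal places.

tan θ_B = n₂/n₁ = 1.517/1.981 = 0.7658. Taking the arctangent, θ_B = 37.44°.

θ_B ≈ 37.44°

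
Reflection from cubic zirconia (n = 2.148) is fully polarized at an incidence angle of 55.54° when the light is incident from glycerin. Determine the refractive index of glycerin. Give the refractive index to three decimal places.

Brewster's law: tan θ_B = n₂/n₁ (light incident in glycerin, refracted into cubic zirconia).
n₁ = n₂ / tan θ_B = 2.148 / tan 55.54° = 1.474.

n ≈ 1.474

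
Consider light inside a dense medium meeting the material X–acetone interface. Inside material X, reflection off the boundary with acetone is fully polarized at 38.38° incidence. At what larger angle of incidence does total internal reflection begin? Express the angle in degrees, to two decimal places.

θ_c ≈ 52.37°

tan θ_B = n₂/n₁ = tan 38.38° = 0.7920.
Total internal reflection: sin θ_c = n₂/n₁ = 0.7920.
θ_c = arcsin(0.7920) = 52.37°.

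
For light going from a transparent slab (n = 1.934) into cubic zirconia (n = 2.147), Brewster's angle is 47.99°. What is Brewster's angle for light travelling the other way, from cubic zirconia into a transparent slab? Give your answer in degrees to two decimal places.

The two Brewster angles are complementary: θ_B' = 90° − θ_B = 90° − 47.99° = 42.01°.

θ_B' ≈ 42.01°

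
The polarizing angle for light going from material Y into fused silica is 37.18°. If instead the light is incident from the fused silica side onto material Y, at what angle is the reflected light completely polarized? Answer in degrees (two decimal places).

θ_B' ≈ 52.82°

tan θ_B' = n₁/n₂ = 1/tan θ_B, so θ_B' = 90° − θ_B.
θ_B' = 90° − 37.18° = 52.82°.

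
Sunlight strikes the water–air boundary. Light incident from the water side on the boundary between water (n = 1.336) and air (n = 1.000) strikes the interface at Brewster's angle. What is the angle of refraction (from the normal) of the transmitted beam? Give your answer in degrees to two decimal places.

θ_t ≈ 53.19°

tan θ_B = n₂/n₁ = 1.000/1.336 = 0.7485, so θ_B = 36.81°.
At Brewster's angle the reflected and refracted rays are perpendicular, so θ_t = 90° − θ_B = 90° − 36.81° = 53.19°.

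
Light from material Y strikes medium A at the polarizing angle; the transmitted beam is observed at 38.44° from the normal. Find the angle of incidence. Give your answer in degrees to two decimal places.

θ_B ≈ 51.56°

Since the reflected and refracted rays are at right angles at the polarizing angle, θ_B + θ_t = 90°.
θ_B = 90° − 38.44° = 51.56°.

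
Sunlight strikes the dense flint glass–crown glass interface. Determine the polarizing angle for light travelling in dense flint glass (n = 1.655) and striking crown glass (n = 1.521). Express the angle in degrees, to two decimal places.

θ_B ≈ 42.58°

tan θ_B = n₂/n₁ = 1.521/1.655 = 0.9190. Taking the arctangent, θ_B = 42.58°.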